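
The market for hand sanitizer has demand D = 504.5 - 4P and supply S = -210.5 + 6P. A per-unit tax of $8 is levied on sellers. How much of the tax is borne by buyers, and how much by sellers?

Pre-tax equilibrium: P* = 71.5, Q* = 218.5.
Tax on sellers shifts supply to S = -210.5 + 6(P − 8) = -258.5 + 6P.
504.5 - 4P = -258.5 + 6P gives buyer price Pb = 76.3; sellers receive Ps = 76.3 − 8 = 68.3.
New quantity: Q = 504.5 − 4(76.3) = 199.3.
Buyer burden = 76.3 − 71.5 = 4.8; seller burden = 71.5 − 68.3 = 3.2.

Buyers bear $4.8, sellers bear $3.2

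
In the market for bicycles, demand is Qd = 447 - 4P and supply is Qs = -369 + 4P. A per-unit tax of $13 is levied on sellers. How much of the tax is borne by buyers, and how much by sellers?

Buyers bear $6.5, sellers bear $6.5

Pre-tax equilibrium: P* = 102, Q* = 39.
Tax on sellers shifts supply to Qs = -369 + 4(P − 13) = -421 + 4P.
447 - 4P = -421 + 4P gives buyer price Pb = 108.5; sellers receive Ps = 108.5 − 13 = 95.5.
New quantity: Q = 447 − 4(108.5) = 13.
Buyer burden = 108.5 − 102 = 6.5; seller burden = 102 − 95.5 = 6.5.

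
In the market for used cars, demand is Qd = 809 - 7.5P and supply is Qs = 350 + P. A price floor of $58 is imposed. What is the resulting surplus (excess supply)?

Equilibrium price would be P* = 54, so the floor at 58 binds.
At P = 58: Qd = 374, Qs = 408.
Surplus = 408 − 374 = 34.

Surplus = 34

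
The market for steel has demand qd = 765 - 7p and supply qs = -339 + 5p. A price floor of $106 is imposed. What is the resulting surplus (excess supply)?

Equilibrium price would be p* = 92, so the floor at 106 binds.
At p = 106: qd = 23, qs = 191.
Surplus = 191 − 23 = 168.

Surplus = 168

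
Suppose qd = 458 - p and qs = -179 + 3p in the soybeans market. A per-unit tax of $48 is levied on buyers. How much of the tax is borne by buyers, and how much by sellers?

Pre-tax equilibrium: p* = 159.25, q* = 298.75.
Tax on buyers shifts demand to qd = 458 − 1(p + 48) = 410 - p.
410 - p = -179 + 3p gives seller price ps = 147.25; buyers pay pb = 147.25 + 48 = 195.25.
New quantity: q = 458 − 1(195.25) = 262.75.
Buyer burden = 195.25 − 159.25 = 36; seller burden = 159.25 − 147.25 = 12.

Buyers bear $36, sellers bear $12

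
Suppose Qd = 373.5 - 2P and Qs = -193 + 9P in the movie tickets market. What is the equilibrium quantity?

Q* = 270.5

Set Qd = Qs: 373.5 - 2P = -193 + 9P.
566.5 = 11P, so P* = 51.5.
Q* = 373.5 − 2(51.5) = 270.5.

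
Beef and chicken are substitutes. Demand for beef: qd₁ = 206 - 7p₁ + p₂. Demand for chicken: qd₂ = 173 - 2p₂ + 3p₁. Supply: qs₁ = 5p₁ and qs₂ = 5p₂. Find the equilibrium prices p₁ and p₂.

Market 1: 206 - 7p₁ + p₂ = 5p₁ → 12p₁ - p₂ = 206.
Market 2: 7p₂ - 3p₁ = 173.
Eliminating p₂: 7×(1) + 1×(2) gives 81p₁ = 1615, so p₁ = 1615/81.
Back-substitute into (2): p₂ = (173 + 3×1615/81) / 7 = 898/27.

p₁ = 1615/81, p₂ = 898/27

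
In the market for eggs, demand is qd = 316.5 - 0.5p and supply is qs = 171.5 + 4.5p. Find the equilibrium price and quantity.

p* = 29, q* = 302

Set qd = qs: 316.5 - 0.5p = 171.5 + 4.5p.
145 = 5p, so p* = 29.
q* = 316.5 − 0.5(29) = 302.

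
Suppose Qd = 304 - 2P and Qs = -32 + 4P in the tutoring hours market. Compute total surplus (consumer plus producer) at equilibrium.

Total surplus = 13824

Equilibrium: 304 - 2P = -32 + 4P gives P* = 56, Q* = 192.
Demand choke price: P = 152; supply starts at P = 8.
CS = ½(152 − 56)(192) = 9216; PS = ½(56 − 8)(192) = 4608.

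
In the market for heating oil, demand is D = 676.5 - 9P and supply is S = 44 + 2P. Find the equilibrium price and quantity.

Set D = S: 676.5 - 9P = 44 + 2P.
632.5 = 11P, so P* = 57.5.
Q* = 676.5 − 9(57.5) = 159.

P* = 57.5, Q* = 159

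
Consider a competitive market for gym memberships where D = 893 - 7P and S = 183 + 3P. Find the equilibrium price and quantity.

P* = 71, Q* = 396

Set D = S: 893 - 7P = 183 + 3P.
710 = 10P, so P* = 71.
Q* = 893 − 7(71) = 396.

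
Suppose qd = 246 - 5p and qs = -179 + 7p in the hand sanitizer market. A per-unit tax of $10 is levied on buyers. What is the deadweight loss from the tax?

Deadweight loss = 875/6

Pre-tax equilibrium: p* = 425/12, q* = 827/12.
Tax on buyers shifts demand to qd = 246 − 5(p + 10) = 196 - 5p.
196 - 5p = -179 + 7p gives seller price ps = 31.25; buyers pay pb = 31.25 + 10 = 41.25.
New quantity: q = 246 − 5(41.25) = 39.75.
DWL = ½ × 10 × (827/12 − 39.75) = 875/6.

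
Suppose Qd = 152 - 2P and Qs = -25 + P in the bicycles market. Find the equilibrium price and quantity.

Set Qd = Qs: 152 - 2P = -25 + P.
177 = 3P, so P* = 59.
Q* = 152 − 2(59) = 34.

P* = 59, Q* = 34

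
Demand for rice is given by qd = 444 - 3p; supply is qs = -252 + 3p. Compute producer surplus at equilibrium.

Producer surplus = 1536

Equilibrium: 444 - 3p = -252 + 3p gives p* = 116, q* = 96.
Supply starts at p = 84 (where qs = 0).
PS = ½(116 − 84)(96) = 1536.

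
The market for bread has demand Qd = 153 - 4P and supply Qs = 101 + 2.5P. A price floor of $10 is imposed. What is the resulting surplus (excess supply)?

Equilibrium price would be P* = 8, so the floor at 10 binds.
At P = 10: Qd = 113, Qs = 126.
Surplus = 126 − 113 = 13.

Surplus = 13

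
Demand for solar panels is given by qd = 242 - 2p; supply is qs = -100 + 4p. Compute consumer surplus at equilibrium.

Equilibrium: 242 - 2p = -100 + 4p gives p* = 57, q* = 128.
Demand choke price (qd = 0): p = 121.
CS = ½(121 − 57)(128) = 4096.

Consumer surplus = 4096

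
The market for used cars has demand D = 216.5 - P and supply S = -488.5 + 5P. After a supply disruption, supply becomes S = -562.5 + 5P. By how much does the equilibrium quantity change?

ΔQ = -37/3

Original equilibrium: P* = 117.5, Q* = 99.
New equilibrium: 216.5 - P = -562.5 + 5P, so 779 = 6P and P' = 779/6; Q' = 216.5 − 1(779/6) = 260/3.
Change in quantity: 260/3 − 99 = -37/3.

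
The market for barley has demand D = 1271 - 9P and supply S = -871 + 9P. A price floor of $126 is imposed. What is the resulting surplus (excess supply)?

Equilibrium price would be P* = 119, so the floor at 126 binds.
At P = 126: D = 137, S = 263.
Surplus = 263 − 137 = 126.

Surplus = 126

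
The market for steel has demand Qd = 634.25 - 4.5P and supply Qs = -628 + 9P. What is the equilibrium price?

P* = 93.5

Set Qd = Qs: 634.25 - 4.5P = -628 + 9P.
1262.25 = 13.5P, so P* = 93.5.
Q* = 634.25 − 4.5(93.5) = 213.5.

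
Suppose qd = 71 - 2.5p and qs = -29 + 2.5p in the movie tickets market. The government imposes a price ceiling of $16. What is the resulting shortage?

Shortage = 20

Equilibrium price would be p* = 20, so the ceiling at 16 binds.
At p = 16: qd = 71 − 2.5(16) = 31, qs = -29 + 2.5(16) = 11.
Shortage = 31 − 11 = 20.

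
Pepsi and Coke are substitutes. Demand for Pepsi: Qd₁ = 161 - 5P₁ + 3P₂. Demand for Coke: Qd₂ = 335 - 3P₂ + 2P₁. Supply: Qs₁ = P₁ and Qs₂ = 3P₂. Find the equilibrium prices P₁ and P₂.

P₁ = 65.7, P₂ = 1166/15

Market 1: 161 - 5P₁ + 3P₂ = P₁ → 6P₁ - 3P₂ = 161.
Market 2: 6P₂ - 2P₁ = 335.
Eliminating P₂: 6×(1) + 3×(2) gives 30P₁ = 1971, so P₁ = 65.7.
Back-substitute into (2): P₂ = (335 + 2×65.7) / 6 = 1166/15.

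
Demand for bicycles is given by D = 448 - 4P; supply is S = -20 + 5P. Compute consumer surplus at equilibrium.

Equilibrium: 448 - 4P = -20 + 5P gives P* = 52, Q* = 240.
Demand choke price (D = 0): P = 112.
CS = ½(112 − 52)(240) = 7200.

Consumer surplus = 7200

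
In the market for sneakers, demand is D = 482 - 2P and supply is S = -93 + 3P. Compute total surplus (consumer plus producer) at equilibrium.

Total surplus = 26460

Equilibrium: 482 - 2P = -93 + 3P gives P* = 115, Q* = 252.
Demand choke price: P = 241; supply starts at P = 31.
CS = ½(241 − 115)(252) = 15876; PS = ½(115 − 31)(252) = 10584.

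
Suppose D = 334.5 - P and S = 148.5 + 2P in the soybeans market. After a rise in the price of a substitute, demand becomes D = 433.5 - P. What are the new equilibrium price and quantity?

P' = 95, Q' = 338.5

Original equilibrium: P* = 62, Q* = 272.5.
New equilibrium: 433.5 - P = 148.5 + 2P, so 285 = 3P and P' = 95; Q' = 433.5 − 1(95) = 338.5.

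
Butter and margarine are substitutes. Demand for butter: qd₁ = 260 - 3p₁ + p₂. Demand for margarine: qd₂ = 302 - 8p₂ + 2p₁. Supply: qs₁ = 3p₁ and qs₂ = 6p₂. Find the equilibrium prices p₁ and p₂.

Market 1: 260 - 3p₁ + p₂ = 3p₁ → 6p₁ - p₂ = 260.
Market 2: 14p₂ - 2p₁ = 302.
Eliminating p₂: 14×(1) + 1×(2) gives 82p₁ = 3942, so p₁ = 1971/41.
Back-substitute into (2): p₂ = (302 + 2×1971/41) / 14 = 1166/41.

p₁ = 1971/41, p₂ = 1166/41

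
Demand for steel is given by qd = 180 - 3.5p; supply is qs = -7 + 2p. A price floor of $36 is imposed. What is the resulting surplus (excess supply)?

Equilibrium price would be p* = 34, so the floor at 36 binds.
At p = 36: qd = 54, qs = 65.
Surplus = 65 − 54 = 11.

Surplus = 11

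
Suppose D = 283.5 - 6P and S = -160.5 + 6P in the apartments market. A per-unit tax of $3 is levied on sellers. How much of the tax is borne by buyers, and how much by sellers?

Pre-tax equilibrium: P* = 37, Q* = 61.5.
Tax on sellers shifts supply to S = -160.5 + 6(P − 3) = -178.5 + 6P.
283.5 - 6P = -178.5 + 6P gives buyer price Pb = 38.5; sellers receive Ps = 38.5 − 3 = 35.5.
New quantity: Q = 283.5 − 6(38.5) = 52.5.
Buyer burden = 38.5 − 37 = 1.5; seller burden = 37 − 35.5 = 1.5.

Buyers bear $1.5, sellers bear $1.5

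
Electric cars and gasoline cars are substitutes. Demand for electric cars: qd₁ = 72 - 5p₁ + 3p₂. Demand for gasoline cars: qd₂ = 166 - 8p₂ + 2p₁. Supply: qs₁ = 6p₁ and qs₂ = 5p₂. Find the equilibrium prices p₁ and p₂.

Market 1: 72 - 5p₁ + 3p₂ = 6p₁ → 11p₁ - 3p₂ = 72.
Market 2: 13p₂ - 2p₁ = 166.
Eliminating p₂: 13×(1) + 3×(2) gives 137p₁ = 1434, so p₁ = 1434/137.
Back-substitute into (2): p₂ = (166 + 2×1434/137) / 13 = 1970/137.

p₁ = 1434/137, p₂ = 1970/137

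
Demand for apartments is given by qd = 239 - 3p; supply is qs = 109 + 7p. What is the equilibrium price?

Set qd = qs: 239 - 3p = 109 + 7p.
130 = 10p, so p* = 13.
q* = 239 − 3(13) = 200.

p* = 13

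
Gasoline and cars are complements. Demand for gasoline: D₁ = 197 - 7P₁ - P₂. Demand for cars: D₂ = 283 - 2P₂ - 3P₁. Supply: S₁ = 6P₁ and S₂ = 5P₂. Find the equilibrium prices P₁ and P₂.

Market 1: 197 - 7P₁ - P₂ = 6P₁ → 13P₁ + P₂ = 197.
Market 2: 7P₂ + 3P₁ = 283.
Eliminating P₂: 7×(1) − 1×(2) gives 88P₁ = 1096, so P₁ = 137/11.
Back-substitute into (2): P₂ = (283 − 3×137/11) / 7 = 386/11.

P₁ = 137/11, P₂ = 386/11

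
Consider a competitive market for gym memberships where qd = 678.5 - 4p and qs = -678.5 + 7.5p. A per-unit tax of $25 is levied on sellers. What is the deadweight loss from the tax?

Pre-tax equilibrium: p* = 118, q* = 206.5.
Tax on sellers shifts supply to qs = -678.5 + 7.5(p − 25) = -866 + 7.5p.
678.5 - 4p = -866 + 7.5p gives buyer price pb = 3089/23; sellers receive ps = 3089/23 − 25 = 2514/23.
New quantity: q = 678.5 − 4(3089/23) = 6499/46.
DWL = ½ × 25 × (206.5 − 6499/46) = 18750/23.

Deadweight loss = 18750/23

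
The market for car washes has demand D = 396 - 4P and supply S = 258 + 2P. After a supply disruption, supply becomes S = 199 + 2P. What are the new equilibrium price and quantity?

P' = 197/6, Q' = 794/3

Original equilibrium: P* = 23, Q* = 304.
New equilibrium: 396 - 4P = 199 + 2P, so 197 = 6P and P' = 197/6; Q' = 396 − 4(197/6) = 794/3.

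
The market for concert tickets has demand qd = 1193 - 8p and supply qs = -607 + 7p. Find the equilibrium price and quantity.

Set qd = qs: 1193 - 8p = -607 + 7p.
1800 = 15p, so p* = 120.
q* = 1193 − 8(120) = 233.

p* = 120, q* = 233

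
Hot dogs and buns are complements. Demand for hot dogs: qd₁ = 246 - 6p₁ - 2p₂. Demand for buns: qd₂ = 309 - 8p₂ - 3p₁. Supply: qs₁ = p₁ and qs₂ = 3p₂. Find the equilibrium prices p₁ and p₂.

Market 1: 246 - 6p₁ - 2p₂ = p₁ → 7p₁ + 2p₂ = 246.
Market 2: 11p₂ + 3p₁ = 309.
Eliminating p₂: 11×(1) − 2×(2) gives 71p₁ = 2088, so p₁ = 2088/71.
Back-substitute into (2): p₂ = (309 − 3×2088/71) / 11 = 1425/71.

p₁ = 2088/71, p₂ = 1425/71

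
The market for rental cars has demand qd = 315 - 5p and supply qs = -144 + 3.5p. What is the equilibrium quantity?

Set qd = qs: 315 - 5p = -144 + 3.5p.
459 = 8.5p, so p* = 54.
q* = 315 − 5(54) = 45.

q* = 45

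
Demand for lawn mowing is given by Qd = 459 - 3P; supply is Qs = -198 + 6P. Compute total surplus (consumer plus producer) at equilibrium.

Equilibrium: 459 - 3P = -198 + 6P gives P* = 73, Q* = 240.
Demand choke price: P = 153; supply starts at P = 33.
CS = ½(153 − 73)(240) = 9600; PS = ½(73 − 33)(240) = 4800.

Total surplus = 14400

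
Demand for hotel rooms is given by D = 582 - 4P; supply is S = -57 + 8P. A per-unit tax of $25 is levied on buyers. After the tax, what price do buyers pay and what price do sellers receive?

Buyers pay 839/12, sellers receive 539/12

Pre-tax equilibrium: P* = 53.25, Q* = 369.
Tax on buyers shifts demand to D = 582 − 4(P + 25) = 482 - 4P.
482 - 4P = -57 + 8P gives seller price Ps = 539/12; buyers pay Pb = 539/12 + 25 = 839/12.
New quantity: Q = 582 − 4(839/12) = 907/3.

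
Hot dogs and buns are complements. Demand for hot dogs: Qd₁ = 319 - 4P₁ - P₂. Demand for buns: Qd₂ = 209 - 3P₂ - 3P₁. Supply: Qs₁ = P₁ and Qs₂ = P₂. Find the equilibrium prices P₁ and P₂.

P₁ = 1067/17, P₂ = 88/17

Market 1: 319 - 4P₁ - P₂ = P₁ → 5P₁ + P₂ = 319.
Market 2: 4P₂ + 3P₁ = 209.
Eliminating P₂: 4×(1) − 1×(2) gives 17P₁ = 1067, so P₁ = 1067/17.
Back-substitute into (2): P₂ = (209 − 3×1067/17) / 4 = 88/17.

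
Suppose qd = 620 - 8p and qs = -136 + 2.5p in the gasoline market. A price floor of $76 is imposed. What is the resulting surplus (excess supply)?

Surplus = 42

Equilibrium price would be p* = 72, so the floor at 76 binds.
At p = 76: qd = 12, qs = 54.
Surplus = 54 − 12 = 42.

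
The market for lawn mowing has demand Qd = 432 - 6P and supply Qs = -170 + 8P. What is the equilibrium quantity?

Q* = 174

Set Qd = Qs: 432 - 6P = -170 + 8P.
602 = 14P, so P* = 43.
Q* = 432 − 6(43) = 174.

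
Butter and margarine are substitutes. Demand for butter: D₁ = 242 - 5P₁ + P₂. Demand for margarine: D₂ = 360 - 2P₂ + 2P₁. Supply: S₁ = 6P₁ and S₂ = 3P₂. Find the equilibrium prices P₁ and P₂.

Market 1: 242 - 5P₁ + P₂ = 6P₁ → 11P₁ - P₂ = 242.
Market 2: 5P₂ - 2P₁ = 360.
Eliminating P₂: 5×(1) + 1×(2) gives 53P₁ = 1570, so P₁ = 1570/53.
Back-substitute into (2): P₂ = (360 + 2×1570/53) / 5 = 4444/53.

P₁ = 1570/53, P₂ = 4444/53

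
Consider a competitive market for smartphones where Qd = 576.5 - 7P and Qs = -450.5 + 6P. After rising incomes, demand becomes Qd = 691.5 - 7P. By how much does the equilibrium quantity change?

Original equilibrium: P* = 79, Q* = 23.5.
New equilibrium: 691.5 - 7P = -450.5 + 6P, so 1142 = 13P and P' = 1142/13; Q' = 691.5 − 7(1142/13) = 1991/26.
Change in quantity: 1991/26 − 23.5 = 690/13.

ΔQ = 690/13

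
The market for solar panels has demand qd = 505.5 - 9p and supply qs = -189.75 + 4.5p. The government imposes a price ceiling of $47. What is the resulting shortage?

Shortage = 60.75

Equilibrium price would be p* = 51.5, so the ceiling at 47 binds.
At p = 47: qd = 505.5 − 9(47) = 82.5, qs = -189.75 + 4.5(47) = 21.75.
Shortage = 82.5 − 21.75 = 60.75.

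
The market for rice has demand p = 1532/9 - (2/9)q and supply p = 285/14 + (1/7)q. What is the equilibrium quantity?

Set the two price expressions equal: 1532/9 - (2/9)q = 285/14 + (1/7)q.
18883/126 = (23/63)q, so q* = 410.5.
p* = 1532/9 − (2/9)(410.5) = 79.

q* = 410.5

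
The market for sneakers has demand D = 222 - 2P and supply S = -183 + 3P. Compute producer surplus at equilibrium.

Producer surplus = 600

Equilibrium: 222 - 2P = -183 + 3P gives P* = 81, Q* = 60.
Supply starts at P = 61 (where S = 0).
PS = ½(81 − 61)(60) = 600.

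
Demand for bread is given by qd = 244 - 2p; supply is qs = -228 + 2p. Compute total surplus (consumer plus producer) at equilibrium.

Equilibrium: 244 - 2p = -228 + 2p gives p* = 118, q* = 8.
Demand choke price: p = 122; supply starts at p = 114.
CS = ½(122 − 118)(8) = 16; PS = ½(118 − 114)(8) = 16.

Total surplus = 32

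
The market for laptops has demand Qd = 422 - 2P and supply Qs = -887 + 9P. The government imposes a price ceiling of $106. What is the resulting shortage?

Equilibrium price would be P* = 119, so the ceiling at 106 binds.
At P = 106: Qd = 422 − 2(106) = 210, Qs = -887 + 9(106) = 67.
Shortage = 210 − 67 = 143.

Shortage = 143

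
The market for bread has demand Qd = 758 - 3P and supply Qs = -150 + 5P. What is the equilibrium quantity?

Q* = 417.5

Set Qd = Qs: 758 - 3P = -150 + 5P.
908 = 8P, so P* = 113.5.
Q* = 758 − 3(113.5) = 417.5.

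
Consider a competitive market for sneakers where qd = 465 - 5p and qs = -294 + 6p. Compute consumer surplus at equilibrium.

Consumer surplus = 1440

Equilibrium: 465 - 5p = -294 + 6p gives p* = 69, q* = 120.
Demand choke price (qd = 0): p = 93.
CS = ½(93 − 69)(120) = 1440.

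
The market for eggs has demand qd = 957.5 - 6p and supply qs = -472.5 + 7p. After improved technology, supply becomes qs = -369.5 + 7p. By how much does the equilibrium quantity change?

Original equilibrium: p* = 110, q* = 297.5.
New equilibrium: 957.5 - 6p = -369.5 + 7p, so 1327 = 13p and p' = 1327/13; q' = 957.5 − 6(1327/13) = 8971/26.
Change in quantity: 8971/26 − 297.5 = 618/13.

Δq = 618/13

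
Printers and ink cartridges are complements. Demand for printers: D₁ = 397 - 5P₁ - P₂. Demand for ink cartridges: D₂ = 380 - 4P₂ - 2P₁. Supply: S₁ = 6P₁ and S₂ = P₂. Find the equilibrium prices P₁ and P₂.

Market 1: 397 - 5P₁ - P₂ = 6P₁ → 11P₁ + P₂ = 397.
Market 2: 5P₂ + 2P₁ = 380.
Eliminating P₂: 5×(1) − 1×(2) gives 53P₁ = 1605, so P₁ = 1605/53.
Back-substitute into (2): P₂ = (380 − 2×1605/53) / 5 = 3386/53.

P₁ = 1605/53, P₂ = 3386/53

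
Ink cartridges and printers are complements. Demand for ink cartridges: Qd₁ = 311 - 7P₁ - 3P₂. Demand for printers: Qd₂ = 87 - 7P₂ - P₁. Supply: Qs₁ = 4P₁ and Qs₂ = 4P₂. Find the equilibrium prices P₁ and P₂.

P₁ = 1580/59, P₂ = 323/59

Market 1: 311 - 7P₁ - 3P₂ = 4P₁ → 11P₁ + 3P₂ = 311.
Market 2: 11P₂ + P₁ = 87.
Eliminating P₂: 11×(1) − 3×(2) gives 118P₁ = 3160, so P₁ = 1580/59.
Back-substitute into (2): P₂ = (87 − 1×1580/59) / 11 = 323/59.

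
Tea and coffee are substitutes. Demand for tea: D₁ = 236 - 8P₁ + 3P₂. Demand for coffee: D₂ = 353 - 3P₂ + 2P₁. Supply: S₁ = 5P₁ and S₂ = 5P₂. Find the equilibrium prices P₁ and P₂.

P₁ = 421/14, P₂ = 723/14

Market 1: 236 - 8P₁ + 3P₂ = 5P₁ → 13P₁ - 3P₂ = 236.
Market 2: 8P₂ - 2P₁ = 353.
Eliminating P₂: 8×(1) + 3×(2) gives 98P₁ = 2947, so P₁ = 421/14.
Back-substitute into (2): P₂ = (353 + 2×421/14) / 8 = 723/14.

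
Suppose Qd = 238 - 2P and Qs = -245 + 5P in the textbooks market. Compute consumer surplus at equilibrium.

Consumer surplus = 2500

Equilibrium: 238 - 2P = -245 + 5P gives P* = 69, Q* = 100.
Demand choke price (Qd = 0): P = 119.
CS = ½(119 − 69)(100) = 2500.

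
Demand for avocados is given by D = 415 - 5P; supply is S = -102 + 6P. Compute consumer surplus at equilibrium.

Equilibrium: 415 - 5P = -102 + 6P gives P* = 47, Q* = 180.
Demand choke price (D = 0): P = 83.
CS = ½(83 − 47)(180) = 3240.

Consumer surplus = 3240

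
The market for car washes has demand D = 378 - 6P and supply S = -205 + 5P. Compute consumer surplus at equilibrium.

Equilibrium: 378 - 6P = -205 + 5P gives P* = 53, Q* = 60.
Demand choke price (D = 0): P = 63.
CS = ½(63 − 53)(60) = 300.

Consumer surplus = 300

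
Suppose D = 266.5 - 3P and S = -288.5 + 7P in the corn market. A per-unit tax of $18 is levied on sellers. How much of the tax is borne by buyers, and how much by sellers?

Buyers bear $12.6, sellers bear $5.4

Pre-tax equilibrium: P* = 55.5, Q* = 100.
Tax on sellers shifts supply to S = -288.5 + 7(P − 18) = -414.5 + 7P.
266.5 - 3P = -414.5 + 7P gives buyer price Pb = 68.1; sellers receive Ps = 68.1 − 18 = 50.1.
New quantity: Q = 266.5 − 3(68.1) = 62.2.
Buyer burden = 68.1 − 55.5 = 12.6; seller burden = 55.5 − 50.1 = 5.4.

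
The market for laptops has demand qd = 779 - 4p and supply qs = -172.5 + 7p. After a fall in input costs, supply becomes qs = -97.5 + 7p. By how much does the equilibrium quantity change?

Original equilibrium: p* = 86.5, q* = 433.
New equilibrium: 779 - 4p = -97.5 + 7p, so 876.5 = 11p and p' = 1753/22; q' = 779 − 4(1753/22) = 5063/11.
Change in quantity: 5063/11 − 433 = 300/11.

Δq = 300/11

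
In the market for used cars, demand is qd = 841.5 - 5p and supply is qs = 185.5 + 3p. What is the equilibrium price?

Set qd = qs: 841.5 - 5p = 185.5 + 3p.
656 = 8p, so p* = 82.
q* = 841.5 − 5(82) = 431.5.

p* = 82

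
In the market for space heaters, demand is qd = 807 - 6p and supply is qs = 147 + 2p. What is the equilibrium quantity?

Set qd = qs: 807 - 6p = 147 + 2p.
660 = 8p, so p* = 82.5.
q* = 807 − 6(82.5) = 312.

q* = 312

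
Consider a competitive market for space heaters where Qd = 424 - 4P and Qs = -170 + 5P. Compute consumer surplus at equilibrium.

Consumer surplus = 3200

Equilibrium: 424 - 4P = -170 + 5P gives P* = 66, Q* = 160.
Demand choke price (Qd = 0): P = 106.
CS = ½(106 − 66)(160) = 3200.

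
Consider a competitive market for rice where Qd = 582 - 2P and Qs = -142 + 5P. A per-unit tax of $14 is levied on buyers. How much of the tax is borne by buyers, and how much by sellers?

Pre-tax equilibrium: P* = 724/7, Q* = 2626/7.
Tax on buyers shifts demand to Qd = 582 − 2(P + 14) = 554 - 2P.
554 - 2P = -142 + 5P gives seller price Ps = 696/7; buyers pay Pb = 696/7 + 14 = 794/7.
New quantity: Q = 582 − 2(794/7) = 2486/7.
Buyer burden = 794/7 − 724/7 = 10; seller burden = 724/7 − 696/7 = 4.

Buyers bear $10, sellers bear $4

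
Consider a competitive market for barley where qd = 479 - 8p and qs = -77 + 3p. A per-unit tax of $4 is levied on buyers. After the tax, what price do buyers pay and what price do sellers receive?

Pre-tax equilibrium: p* = 556/11, q* = 821/11.
Tax on buyers shifts demand to qd = 479 − 8(p + 4) = 447 - 8p.
447 - 8p = -77 + 3p gives seller price ps = 524/11; buyers pay pb = 524/11 + 4 = 568/11.
New quantity: q = 479 − 8(568/11) = 725/11.

Buyers pay 568/11, sellers receive 524/11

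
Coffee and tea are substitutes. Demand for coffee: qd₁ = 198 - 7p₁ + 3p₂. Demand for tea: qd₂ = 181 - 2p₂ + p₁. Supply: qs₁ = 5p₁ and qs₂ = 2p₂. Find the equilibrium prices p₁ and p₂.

Market 1: 198 - 7p₁ + 3p₂ = 5p₁ → 12p₁ - 3p₂ = 198.
Market 2: 4p₂ - p₁ = 181.
Eliminating p₂: 4×(1) + 3×(2) gives 45p₁ = 1335, so p₁ = 89/3.
Back-substitute into (2): p₂ = (181 + 1×89/3) / 4 = 158/3.

p₁ = 89/3, p₂ = 158/3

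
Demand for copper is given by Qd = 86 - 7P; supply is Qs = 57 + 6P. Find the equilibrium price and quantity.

Set Qd = Qs: 86 - 7P = 57 + 6P.
29 = 13P, so P* = 29/13.
Q* = 86 − 7(29/13) = 915/13.

P* = 29/13, Q* = 915/13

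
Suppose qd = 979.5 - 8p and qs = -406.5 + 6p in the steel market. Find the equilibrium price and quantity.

Set qd = qs: 979.5 - 8p = -406.5 + 6p.
1386 = 14p, so p* = 99.
q* = 979.5 − 8(99) = 187.5.

p* = 99, q* = 187.5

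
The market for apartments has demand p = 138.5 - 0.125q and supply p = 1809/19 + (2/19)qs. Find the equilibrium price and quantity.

Set the two price expressions equal: 138.5 - 0.125q = 1809/19 + (2/19)q.
1645/38 = (35/152)q, so q* = 188.
p* = 138.5 − (0.125)(188) = 115.

p* = 115, q* = 188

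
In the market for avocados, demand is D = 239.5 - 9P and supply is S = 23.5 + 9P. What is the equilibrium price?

Set D = S: 239.5 - 9P = 23.5 + 9P.
216 = 18P, so P* = 12.
Q* = 239.5 − 9(12) = 131.5.

P* = 12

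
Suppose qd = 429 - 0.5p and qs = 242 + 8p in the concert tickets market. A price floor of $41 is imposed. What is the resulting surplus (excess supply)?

Surplus = 161.5

Equilibrium price would be p* = 22, so the floor at 41 binds.
At p = 41: qd = 408.5, qs = 570.
Surplus = 570 − 408.5 = 161.5.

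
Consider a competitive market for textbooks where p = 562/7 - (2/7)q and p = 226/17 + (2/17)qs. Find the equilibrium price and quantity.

p* = 197/6, q* = 1993/12

Set the two price expressions equal: 562/7 - (2/7)q = 226/17 + (2/17)q.
7972/119 = (48/119)q, so q* = 1993/12.
p* = 562/7 − (2/7)(1993/12) = 197/6.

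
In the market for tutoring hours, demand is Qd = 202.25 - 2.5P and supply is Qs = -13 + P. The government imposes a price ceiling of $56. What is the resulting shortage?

Equilibrium price would be P* = 61.5, so the ceiling at 56 binds.
At P = 56: Qd = 202.25 − 2.5(56) = 62.25, Qs = -13 + 1(56) = 43.
Shortage = 62.25 − 43 = 19.25.

Shortage = 19.25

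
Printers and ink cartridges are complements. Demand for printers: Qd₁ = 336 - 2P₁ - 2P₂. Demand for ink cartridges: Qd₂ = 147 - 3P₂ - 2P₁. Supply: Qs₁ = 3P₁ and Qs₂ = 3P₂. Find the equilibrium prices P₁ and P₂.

P₁ = 861/13, P₂ = 63/26

Market 1: 336 - 2P₁ - 2P₂ = 3P₁ → 5P₁ + 2P₂ = 336.
Market 2: 6P₂ + 2P₁ = 147.
Eliminating P₂: 6×(1) − 2×(2) gives 26P₁ = 1722, so P₁ = 861/13.
Back-substitute into (2): P₂ = (147 − 2×861/13) / 6 = 63/26.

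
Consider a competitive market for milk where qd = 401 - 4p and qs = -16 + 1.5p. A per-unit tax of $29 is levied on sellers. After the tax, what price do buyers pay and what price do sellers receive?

Pre-tax equilibrium: p* = 834/11, q* = 1075/11.
Tax on sellers shifts supply to qs = -16 + 1.5(p − 29) = -59.5 + 1.5p.
401 - 4p = -59.5 + 1.5p gives buyer price pb = 921/11; sellers receive ps = 921/11 − 29 = 602/11.
New quantity: q = 401 − 4(921/11) = 727/11.

Buyers pay 921/11, sellers receive 602/11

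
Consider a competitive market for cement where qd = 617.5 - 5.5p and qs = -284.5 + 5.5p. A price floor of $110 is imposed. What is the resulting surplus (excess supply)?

Equilibrium price would be p* = 82, so the floor at 110 binds.
At p = 110: qd = 12.5, qs = 320.5.
Surplus = 320.5 − 12.5 = 308.

Surplus = 308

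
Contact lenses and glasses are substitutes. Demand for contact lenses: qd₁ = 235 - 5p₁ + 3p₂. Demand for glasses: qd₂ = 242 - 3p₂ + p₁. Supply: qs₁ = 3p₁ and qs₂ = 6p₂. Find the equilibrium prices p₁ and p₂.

Market 1: 235 - 5p₁ + 3p₂ = 3p₁ → 8p₁ - 3p₂ = 235.
Market 2: 9p₂ - p₁ = 242.
Eliminating p₂: 9×(1) + 3×(2) gives 69p₁ = 2841, so p₁ = 947/23.
Back-substitute into (2): p₂ = (242 + 1×947/23) / 9 = 2171/69.

p₁ = 947/23, p₂ = 2171/69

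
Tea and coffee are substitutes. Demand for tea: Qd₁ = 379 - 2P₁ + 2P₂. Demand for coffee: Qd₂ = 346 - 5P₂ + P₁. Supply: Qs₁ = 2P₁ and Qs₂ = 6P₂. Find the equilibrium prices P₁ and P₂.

Market 1: 379 - 2P₁ + 2P₂ = 2P₁ → 4P₁ - 2P₂ = 379.
Market 2: 11P₂ - P₁ = 346.
Eliminating P₂: 11×(1) + 2×(2) gives 42P₁ = 4861, so P₁ = 4861/42.
Back-substitute into (2): P₂ = (346 + 1×4861/42) / 11 = 1763/42.

P₁ = 4861/42, P₂ = 1763/42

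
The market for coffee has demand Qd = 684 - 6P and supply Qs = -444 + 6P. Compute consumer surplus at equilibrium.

Equilibrium: 684 - 6P = -444 + 6P gives P* = 94, Q* = 120.
Demand choke price (Qd = 0): P = 114.
CS = ½(114 − 94)(120) = 1200.

Consumer surplus = 1200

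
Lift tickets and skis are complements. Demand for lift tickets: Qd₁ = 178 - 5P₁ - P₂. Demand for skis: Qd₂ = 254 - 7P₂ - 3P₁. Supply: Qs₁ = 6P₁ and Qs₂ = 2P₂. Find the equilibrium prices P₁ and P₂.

P₁ = 337/24, P₂ = 565/24

Market 1: 178 - 5P₁ - P₂ = 6P₁ → 11P₁ + P₂ = 178.
Market 2: 9P₂ + 3P₁ = 254.
Eliminating P₂: 9×(1) − 1×(2) gives 96P₁ = 1348, so P₁ = 337/24.
Back-substitute into (2): P₂ = (254 − 3×337/24) / 9 = 565/24.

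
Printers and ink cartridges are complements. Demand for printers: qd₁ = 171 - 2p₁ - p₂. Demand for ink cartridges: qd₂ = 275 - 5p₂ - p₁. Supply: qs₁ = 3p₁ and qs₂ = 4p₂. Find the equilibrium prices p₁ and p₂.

p₁ = 316/11, p₂ = 301/11

Market 1: 171 - 2p₁ - p₂ = 3p₁ → 5p₁ + p₂ = 171.
Market 2: 9p₂ + p₁ = 275.
Eliminating p₂: 9×(1) − 1×(2) gives 44p₁ = 1264, so p₁ = 316/11.
Back-substitute into (2): p₂ = (275 − 1×316/11) / 9 = 301/11.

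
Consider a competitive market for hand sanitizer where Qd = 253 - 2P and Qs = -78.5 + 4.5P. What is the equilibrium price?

P* = 51

Set Qd = Qs: 253 - 2P = -78.5 + 4.5P.
331.5 = 6.5P, so P* = 51.
Q* = 253 − 2(51) = 151.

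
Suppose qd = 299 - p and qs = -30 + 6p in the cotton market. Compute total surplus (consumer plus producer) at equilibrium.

Equilibrium: 299 - p = -30 + 6p gives p* = 47, q* = 252.
Demand choke price: p = 299; supply starts at p = 5.
CS = ½(299 − 47)(252) = 31752; PS = ½(47 − 5)(252) = 5292.

Total surplus = 37044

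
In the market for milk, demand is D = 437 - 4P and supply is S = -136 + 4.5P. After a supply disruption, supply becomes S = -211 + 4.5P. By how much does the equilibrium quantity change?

ΔQ = -600/17

Original equilibrium: P* = 1146/17, Q* = 2845/17.
New equilibrium: 437 - 4P = -211 + 4.5P, so 648 = 8.5P and P' = 1296/17; Q' = 437 − 4(1296/17) = 2245/17.
Change in quantity: 2245/17 − 2845/17 = -600/17.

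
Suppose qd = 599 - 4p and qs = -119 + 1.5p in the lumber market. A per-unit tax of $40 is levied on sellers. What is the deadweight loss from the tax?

Pre-tax equilibrium: p* = 1436/11, q* = 845/11.
Tax on sellers shifts supply to qs = -119 + 1.5(p − 40) = -179 + 1.5p.
599 - 4p = -179 + 1.5p gives buyer price pb = 1556/11; sellers receive ps = 1556/11 − 40 = 1116/11.
New quantity: q = 599 − 4(1556/11) = 365/11.
DWL = ½ × 40 × (845/11 − 365/11) = 9600/11.

Deadweight loss = 9600/11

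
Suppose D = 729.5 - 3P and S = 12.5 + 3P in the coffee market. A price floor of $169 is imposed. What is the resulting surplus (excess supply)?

Surplus = 297

Equilibrium price would be P* = 119.5, so the floor at 169 binds.
At P = 169: D = 222.5, S = 519.5.
Surplus = 519.5 − 222.5 = 297.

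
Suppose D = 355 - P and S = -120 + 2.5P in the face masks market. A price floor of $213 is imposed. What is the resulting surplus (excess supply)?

Surplus = 270.5

Equilibrium price would be P* = 950/7, so the floor at 213 binds.
At P = 213: D = 142, S = 412.5.
Surplus = 412.5 − 142 = 270.5.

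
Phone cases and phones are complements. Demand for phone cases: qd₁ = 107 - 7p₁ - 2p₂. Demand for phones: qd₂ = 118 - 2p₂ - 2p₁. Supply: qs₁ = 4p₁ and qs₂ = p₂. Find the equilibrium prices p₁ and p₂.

Market 1: 107 - 7p₁ - 2p₂ = 4p₁ → 11p₁ + 2p₂ = 107.
Market 2: 3p₂ + 2p₁ = 118.
Eliminating p₂: 3×(1) − 2×(2) gives 29p₁ = 85, so p₁ = 85/29.
Back-substitute into (2): p₂ = (118 − 2×85/29) / 3 = 1084/29.

p₁ = 85/29, p₂ = 1084/29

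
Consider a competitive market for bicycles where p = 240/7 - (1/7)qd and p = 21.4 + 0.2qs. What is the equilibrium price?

p* = 347/12

Set the two price expressions equal: 240/7 - (1/7)q = 21.4 + 0.2q.
451/35 = (12/35)q, so q* = 451/12.
p* = 240/7 − (1/7)(451/12) = 347/12.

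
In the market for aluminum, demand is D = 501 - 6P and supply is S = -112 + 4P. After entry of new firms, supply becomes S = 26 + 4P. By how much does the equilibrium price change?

Original equilibrium: P* = 61.3, Q* = 133.2.
New equilibrium: 501 - 6P = 26 + 4P, so 475 = 10P and P' = 47.5; Q' = 501 − 6(47.5) = 216.
Change in price: 47.5 − 61.3 = -13.8.

ΔP = -13.8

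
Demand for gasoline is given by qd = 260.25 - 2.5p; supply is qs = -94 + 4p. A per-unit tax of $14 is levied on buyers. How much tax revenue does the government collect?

Pre-tax equilibrium: p* = 54.5, q* = 124.
Tax on buyers shifts demand to qd = 260.25 − 2.5(p + 14) = 225.25 - 2.5p.
225.25 - 2.5p = -94 + 4p gives seller price ps = 1277/26; buyers pay pb = 1277/26 + 14 = 1641/26.
New quantity: q = 260.25 − 2.5(1641/26) = 1332/13.
Revenue = 14 × 1332/13 = 18648/13.

Tax revenue = 18648/13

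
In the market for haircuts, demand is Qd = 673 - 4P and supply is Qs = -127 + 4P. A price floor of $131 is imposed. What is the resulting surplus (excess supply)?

Surplus = 248

Equilibrium price would be P* = 100, so the floor at 131 binds.
At P = 131: Qd = 149, Qs = 397.
Surplus = 397 − 149 = 248.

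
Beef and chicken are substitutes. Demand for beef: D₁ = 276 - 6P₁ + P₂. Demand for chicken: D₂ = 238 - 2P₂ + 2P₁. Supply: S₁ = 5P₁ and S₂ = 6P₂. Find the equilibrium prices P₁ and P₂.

P₁ = 1223/43, P₂ = 1585/43

Market 1: 276 - 6P₁ + P₂ = 5P₁ → 11P₁ - P₂ = 276.
Market 2: 8P₂ - 2P₁ = 238.
Eliminating P₂: 8×(1) + 1×(2) gives 86P₁ = 2446, so P₁ = 1223/43.
Back-substitute into (2): P₂ = (238 + 2×1223/43) / 8 = 1585/43.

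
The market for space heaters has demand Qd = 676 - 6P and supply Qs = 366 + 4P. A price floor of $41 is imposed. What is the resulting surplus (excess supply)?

Surplus = 100

Equilibrium price would be P* = 31, so the floor at 41 binds.
At P = 41: Qd = 430, Qs = 530.
Surplus = 530 − 430 = 100.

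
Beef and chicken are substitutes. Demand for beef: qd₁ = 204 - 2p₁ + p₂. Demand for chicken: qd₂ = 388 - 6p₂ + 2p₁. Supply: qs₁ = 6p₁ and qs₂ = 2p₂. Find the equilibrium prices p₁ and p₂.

p₁ = 1010/31, p₂ = 1756/31

Market 1: 204 - 2p₁ + p₂ = 6p₁ → 8p₁ - p₂ = 204.
Market 2: 8p₂ - 2p₁ = 388.
Eliminating p₂: 8×(1) + 1×(2) gives 62p₁ = 2020, so p₁ = 1010/31.
Back-substitute into (2): p₂ = (388 + 2×1010/31) / 8 = 1756/31.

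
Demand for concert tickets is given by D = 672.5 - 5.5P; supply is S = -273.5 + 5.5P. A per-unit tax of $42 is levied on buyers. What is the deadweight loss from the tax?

Pre-tax equilibrium: P* = 86, Q* = 199.5.
Tax on buyers shifts demand to D = 672.5 − 5.5(P + 42) = 441.5 - 5.5P.
441.5 - 5.5P = -273.5 + 5.5P gives seller price Ps = 65; buyers pay Pb = 65 + 42 = 107.
New quantity: Q = 672.5 − 5.5(107) = 84.
DWL = ½ × 42 × (199.5 − 84) = 2425.5.

Deadweight loss = 2425.5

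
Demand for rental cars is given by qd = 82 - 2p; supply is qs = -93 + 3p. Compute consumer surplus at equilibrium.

Consumer surplus = 36

Equilibrium: 82 - 2p = -93 + 3p gives p* = 35, q* = 12.
Demand choke price (qd = 0): p = 41.
CS = ½(41 − 35)(12) = 36.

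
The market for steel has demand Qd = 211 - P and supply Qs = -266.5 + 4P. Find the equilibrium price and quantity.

Set Qd = Qs: 211 - P = -266.5 + 4P.
477.5 = 5P, so P* = 95.5.
Q* = 211 − 1(95.5) = 115.5.

P* = 95.5, Q* = 115.5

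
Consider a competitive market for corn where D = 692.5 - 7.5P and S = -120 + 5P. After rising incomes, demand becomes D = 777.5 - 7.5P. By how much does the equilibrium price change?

Original equilibrium: P* = 65, Q* = 205.
New equilibrium: 777.5 - 7.5P = -120 + 5P, so 897.5 = 12.5P and P' = 71.8; Q' = 777.5 − 7.5(71.8) = 239.
Change in price: 71.8 − 65 = 6.8.

ΔP = 6.8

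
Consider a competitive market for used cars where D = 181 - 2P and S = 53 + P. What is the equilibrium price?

Set D = S: 181 - 2P = 53 + P.
128 = 3P, so P* = 128/3.
Q* = 181 − 2(128/3) = 287/3.

P* = 128/3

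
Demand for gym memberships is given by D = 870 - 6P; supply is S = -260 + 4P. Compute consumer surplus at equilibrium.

Equilibrium: 870 - 6P = -260 + 4P gives P* = 113, Q* = 192.
Demand choke price (D = 0): P = 145.
CS = ½(145 − 113)(192) = 3072.

Consumer surplus = 3072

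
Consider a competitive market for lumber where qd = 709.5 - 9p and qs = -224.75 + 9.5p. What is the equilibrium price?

Set qd = qs: 709.5 - 9p = -224.75 + 9.5p.
934.25 = 18.5p, so p* = 50.5.
q* = 709.5 − 9(50.5) = 255.

p* = 50.5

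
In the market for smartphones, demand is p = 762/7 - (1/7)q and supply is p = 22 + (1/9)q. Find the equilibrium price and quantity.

Set the two price expressions equal: 762/7 - (1/7)q = 22 + (1/9)q.
608/7 = (16/63)q, so q* = 342.
p* = 762/7 − (1/7)(342) = 60.

p* = 60, q* = 342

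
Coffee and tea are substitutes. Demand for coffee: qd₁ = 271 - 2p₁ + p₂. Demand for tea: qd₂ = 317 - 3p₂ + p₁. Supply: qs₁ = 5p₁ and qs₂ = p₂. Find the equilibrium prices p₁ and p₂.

p₁ = 467/9, p₂ = 830/9

Market 1: 271 - 2p₁ + p₂ = 5p₁ → 7p₁ - p₂ = 271.
Market 2: 4p₂ - p₁ = 317.
Eliminating p₂: 4×(1) + 1×(2) gives 27p₁ = 1401, so p₁ = 467/9.
Back-substitute into (2): p₂ = (317 + 1×467/9) / 4 = 830/9.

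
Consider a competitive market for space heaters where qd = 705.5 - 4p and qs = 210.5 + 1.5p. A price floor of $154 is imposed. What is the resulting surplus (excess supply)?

Equilibrium price would be p* = 90, so the floor at 154 binds.
At p = 154: qd = 89.5, qs = 441.5.
Surplus = 441.5 − 89.5 = 352.

Surplus = 352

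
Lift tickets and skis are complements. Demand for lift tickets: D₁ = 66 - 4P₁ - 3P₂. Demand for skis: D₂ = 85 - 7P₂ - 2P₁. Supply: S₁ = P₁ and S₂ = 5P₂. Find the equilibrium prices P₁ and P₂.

P₁ = 179/18, P₂ = 293/54

Market 1: 66 - 4P₁ - 3P₂ = P₁ → 5P₁ + 3P₂ = 66.
Market 2: 12P₂ + 2P₁ = 85.
Eliminating P₂: 12×(1) − 3×(2) gives 54P₁ = 537, so P₁ = 179/18.
Back-substitute into (2): P₂ = (85 − 2×179/18) / 12 = 293/54.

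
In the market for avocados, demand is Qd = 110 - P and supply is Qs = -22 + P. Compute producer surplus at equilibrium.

Equilibrium: 110 - P = -22 + P gives P* = 66, Q* = 44.
Supply starts at P = 22 (where Qs = 0).
PS = ½(66 − 22)(44) = 968.

Producer surplus = 968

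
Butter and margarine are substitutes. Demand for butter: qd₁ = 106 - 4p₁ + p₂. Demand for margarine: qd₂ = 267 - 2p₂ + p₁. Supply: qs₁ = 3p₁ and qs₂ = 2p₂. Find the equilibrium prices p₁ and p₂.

p₁ = 691/27, p₂ = 1975/27

Market 1: 106 - 4p₁ + p₂ = 3p₁ → 7p₁ - p₂ = 106.
Market 2: 4p₂ - p₁ = 267.
Eliminating p₂: 4×(1) + 1×(2) gives 27p₁ = 691, so p₁ = 691/27.
Back-substitute into (2): p₂ = (267 + 1×691/27) / 4 = 1975/27.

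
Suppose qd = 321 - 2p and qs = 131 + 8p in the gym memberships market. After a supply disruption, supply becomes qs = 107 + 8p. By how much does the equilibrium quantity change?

Original equilibrium: p* = 19, q* = 283.
New equilibrium: 321 - 2p = 107 + 8p, so 214 = 10p and p' = 21.4; q' = 321 − 2(21.4) = 278.2.
Change in quantity: 278.2 − 283 = -4.8.

Δq = -4.8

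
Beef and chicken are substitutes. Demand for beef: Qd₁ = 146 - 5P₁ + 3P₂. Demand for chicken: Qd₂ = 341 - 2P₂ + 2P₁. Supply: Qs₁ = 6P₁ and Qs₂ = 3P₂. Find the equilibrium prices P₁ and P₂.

Market 1: 146 - 5P₁ + 3P₂ = 6P₁ → 11P₁ - 3P₂ = 146.
Market 2: 5P₂ - 2P₁ = 341.
Eliminating P₂: 5×(1) + 3×(2) gives 49P₁ = 1753, so P₁ = 1753/49.
Back-substitute into (2): P₂ = (341 + 2×1753/49) / 5 = 4043/49.

P₁ = 1753/49, P₂ = 4043/49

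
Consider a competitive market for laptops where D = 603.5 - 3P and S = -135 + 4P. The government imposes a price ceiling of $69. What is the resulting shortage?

Shortage = 255.5

Equilibrium price would be P* = 105.5, so the ceiling at 69 binds.
At P = 69: D = 603.5 − 3(69) = 396.5, S = -135 + 4(69) = 141.
Shortage = 396.5 − 141 = 255.5.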